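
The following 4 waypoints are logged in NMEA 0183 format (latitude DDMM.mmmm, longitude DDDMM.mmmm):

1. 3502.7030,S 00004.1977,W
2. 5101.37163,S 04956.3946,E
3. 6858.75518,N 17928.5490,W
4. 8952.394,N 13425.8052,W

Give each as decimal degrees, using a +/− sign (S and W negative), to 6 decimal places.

1. -35.045050, -0.069962
2. -51.022861, 49.939910
3. 68.979253, -179.475817
4. 89.873233, -134.430087

Point 1:
  Lat: degrees = first 2 digits = 35, minutes = 2.703; 35 + 2.703/60 = 35.0450500
  S → negative
  Longitude: degrees = first 3 digits = 0, minutes = 4.1977; 0 + 4.1977/60 = 0.0699617
  W ⇒ negate
Point 2:
  Lat: split at 2 digits → 51° and 1.37163′; 51 + 1.37163/60 = 51.0228605
  S → negative
  Lon: degrees = first 3 digits = 49, minutes = 56.3946; 49 + 56.3946/60 = 49.9399100
  E ⇒ keep positive
Point 3:
  Latitude: split at 2 digits → 68° and 58.75518′; 68 + 58.75518/60 = 68.9792530
  N ⇒ keep positive
  λ: degrees = first 3 digits = 179, minutes = 28.549; 179 + 28.549/60 = 179.4758167
  W → negative
Point 4:
  Lat: degrees = first 2 digits = 89, minutes = 52.394; 89 + 52.394/60 = 89.8732333
  N → positive
  λ: split at 3 digits → 134° and 25.8052′; 134 + 25.8052/60 = 134.4300867
  W → negative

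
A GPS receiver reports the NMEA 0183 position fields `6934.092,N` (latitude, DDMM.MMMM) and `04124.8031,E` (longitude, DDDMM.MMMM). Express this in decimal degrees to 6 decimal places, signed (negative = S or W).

69.568200, 41.413385

Lat: degrees = first 2 digits = 69, minutes = 34.092; 69 + 34.092/60 = 69.5682000
N → positive
λ: degrees = first 3 digits = 41, minutes = 24.8031; 41 + 24.8031/60 = 41.4133850
E → positive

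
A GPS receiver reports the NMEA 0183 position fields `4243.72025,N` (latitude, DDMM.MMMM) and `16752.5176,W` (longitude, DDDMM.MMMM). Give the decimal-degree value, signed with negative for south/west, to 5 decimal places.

42.72867, -167.87529

Lat: split at 2 digits → 42° and 43.72025′; 42 + 43.72025/60 = 42.728671
N → positive
λ: degrees = first 3 digits = 167, minutes = 52.5176; 167 + 52.5176/60 = 167.875293
W → negative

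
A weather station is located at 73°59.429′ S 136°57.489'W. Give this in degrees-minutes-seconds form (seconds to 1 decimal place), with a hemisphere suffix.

73°59′25.7″ S, 136°57′29.3″ W

Lat: fractional minutes 0.42900 × 60 = 25.740″
Lon: 57.48900′ → 57′ and 0.48900 × 60 = 29.340″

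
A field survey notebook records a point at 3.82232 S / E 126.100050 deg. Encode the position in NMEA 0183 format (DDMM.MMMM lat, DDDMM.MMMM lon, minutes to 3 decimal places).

φ: 3° + 0.822320 × 60 = 3° 49.33920′
λ: fractional part 0.100050 → 6.00300 minutes

0349.339,S / 12606.003,E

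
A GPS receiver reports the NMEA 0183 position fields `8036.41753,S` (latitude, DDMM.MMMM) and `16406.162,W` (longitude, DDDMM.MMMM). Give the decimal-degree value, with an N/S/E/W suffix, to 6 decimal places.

Latitude: degrees = first 2 digits = 80, minutes = 36.41753; 80 + 36.41753/60 = 80.6069588
λ: split at 3 digits → 164° and 6.162′; 164 + 6.162/60 = 164.1027000

80.606959° S, 164.102700° W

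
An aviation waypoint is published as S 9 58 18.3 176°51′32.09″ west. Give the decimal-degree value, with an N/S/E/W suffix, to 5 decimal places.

Latitude: 9 + 58/60 + 18.3/3600 = 9.971750
Lon: 176° + 51/60 + 32.09/3600 = 176 + 0.850000 + 0.008914 = 176.858914

9.97175° S, 176.85891° W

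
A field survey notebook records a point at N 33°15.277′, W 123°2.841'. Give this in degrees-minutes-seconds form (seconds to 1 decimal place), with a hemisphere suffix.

33°15′16.6″ N, 123°02′50.5″ W

Latitude: 15.27700′ → 15′ and 0.27700 × 60 = 16.620″
λ: fractional minutes 0.84100 × 60 = 50.460″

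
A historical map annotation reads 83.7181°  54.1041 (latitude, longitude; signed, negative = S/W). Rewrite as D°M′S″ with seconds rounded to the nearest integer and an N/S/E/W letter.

83°43′5″ N, 54°06′15″ E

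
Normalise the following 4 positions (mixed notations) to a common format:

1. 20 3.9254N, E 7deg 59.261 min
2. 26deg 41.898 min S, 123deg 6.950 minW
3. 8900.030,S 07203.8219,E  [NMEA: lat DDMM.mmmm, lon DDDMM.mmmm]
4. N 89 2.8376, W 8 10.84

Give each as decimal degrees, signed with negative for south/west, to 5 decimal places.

Point 1:
  Latitude: 20 + 3.9254/60 = 20.065423
  N → positive
  Longitude: 7 + 59.261/60 = 7.987683
  E ⇒ keep positive
Point 2:
  Lat: 41.898′ = 0.698300°; total 26.698300
  S → negative
  Lon: 6.95′ = 0.115833°; total 123.115833
  hemisphere W, so the sign is −
Point 3:
  Lat: split at 2 digits → 89° and 0.03′; 89 + 0.03/60 = 89.000500
  S → negative
  λ: split at 3 digits → 072° and 3.8219′; 72 + 3.8219/60 = 72.063698
  E → positive
Point 4:
  Latitude: 2.8376′ = 0.047293°; total 89.047293
  N ⇒ keep positive
  Longitude: 8 + 10.84/60 = 8.180667
  hemisphere W, so the sign is −

1. 20.06542, 7.98768
2. -26.69830, -123.11583
3. -89.00050, 72.06370
4. 89.04729, -8.18067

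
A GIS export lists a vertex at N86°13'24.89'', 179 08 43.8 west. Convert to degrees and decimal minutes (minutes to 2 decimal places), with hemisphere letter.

86° 13.41′ N, 179° 8.73′ W

Lat: 13 + 24.89/60 = 13.4148′
Lon: seconds/60 = 0.73000; minutes = 8 + 0.73000 = 8.7300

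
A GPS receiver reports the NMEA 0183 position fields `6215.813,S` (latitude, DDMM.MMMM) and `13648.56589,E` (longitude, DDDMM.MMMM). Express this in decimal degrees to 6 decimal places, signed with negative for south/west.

Latitude: degrees = first 2 digits = 62, minutes = 15.813; 62 + 15.813/60 = 62.2635500
S ⇒ negate
Longitude: split at 3 digits → 136° and 48.56589′; 136 + 48.56589/60 = 136.8094315
E ⇒ keep positive

-62.263550, 136.809432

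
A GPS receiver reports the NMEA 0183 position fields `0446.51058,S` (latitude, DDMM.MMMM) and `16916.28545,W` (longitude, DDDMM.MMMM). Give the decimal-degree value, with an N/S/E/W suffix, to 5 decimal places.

4.77518° S, 169.27142° W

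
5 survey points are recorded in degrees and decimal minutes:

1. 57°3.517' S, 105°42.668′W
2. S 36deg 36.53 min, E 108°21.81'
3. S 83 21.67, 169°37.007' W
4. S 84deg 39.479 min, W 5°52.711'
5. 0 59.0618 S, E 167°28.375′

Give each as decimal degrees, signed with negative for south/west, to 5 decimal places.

Point 1:
  Lat: 3.517′ = 0.058617°; total 57.058617
  hemisphere S, so the sign is −
  Lon: 105 + 42.668/60 = 105.711133
  W → negative
Point 2:
  Lat: 36.53′ = 0.608833°; total 36.608833
  hemisphere S, so the sign is −
  λ: 21.81′ = 0.363500°; total 108.363500
  E ⇒ keep positive
Point 3:
  Lat: 83 + 21.67/60 = 83.361167
  hemisphere S, so the sign is −
  Lon: 37.007′ = 0.616783°; total 169.616783
  W → negative
Point 4:
  φ: 39.479′ = 0.657983°; total 84.657983
  S ⇒ negate
  Longitude: 5 + 52.711/60 = 5.878517
  W → negative
Point 5:
  Latitude: 59.0618′ = 0.984363°; total 0.984363
  S ⇒ negate
  λ: 167 + 28.375/60 = 167.472917
  E → positive

1. -57.05862, -105.71113
2. -36.60883, 108.36350
3. -83.36117, -169.61678
4. -84.65798, -5.87852
5. -0.98436, 167.47292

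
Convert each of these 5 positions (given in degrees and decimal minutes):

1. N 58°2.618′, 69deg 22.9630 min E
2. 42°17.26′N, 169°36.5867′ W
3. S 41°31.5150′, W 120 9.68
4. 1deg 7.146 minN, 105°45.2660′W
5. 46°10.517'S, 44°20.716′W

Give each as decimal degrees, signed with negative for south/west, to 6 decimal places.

Point 1:
  Latitude: 58 + 2.618/60 = 58.0436333
  N ⇒ keep positive
  Longitude: 69 + 22.963/60 = 69.3827167
  E → positive
Point 2:
  Latitude: 42 + 17.26/60 = 42.2876667
  N → positive
  λ: 169 + 36.5867/60 = 169.6097783
  hemisphere W, so the sign is −
Point 3:
  Latitude: 41 + 31.515/60 = 41.5252500
  S ⇒ negate
  Longitude: 120 + 9.68/60 = 120.1613333
  W → negative
Point 4:
  φ: 1 + 7.146/60 = 1.1191000
  N ⇒ keep positive
  λ: 45.266′ = 0.754433°; total 105.7544333
  hemisphere W, so the sign is −
Point 5:
  φ: 46 + 10.517/60 = 46.1752833
  hemisphere S, so the sign is −
  Lon: 44 + 20.716/60 = 44.3452667
  W → negative

1. 58.043633, 69.382717
2. 42.287667, -169.609778
3. -41.525250, -120.161333
4. 1.119100, -105.754433
5. -46.175283, -44.345267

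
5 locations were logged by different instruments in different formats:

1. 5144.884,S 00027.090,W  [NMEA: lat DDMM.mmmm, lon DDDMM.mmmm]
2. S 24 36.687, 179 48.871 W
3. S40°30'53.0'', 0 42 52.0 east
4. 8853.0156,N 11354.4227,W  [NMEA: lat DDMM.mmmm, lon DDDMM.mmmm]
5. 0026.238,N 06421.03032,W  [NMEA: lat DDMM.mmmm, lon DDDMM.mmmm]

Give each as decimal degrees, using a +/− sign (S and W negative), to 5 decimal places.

Point 1:
  φ: split at 2 digits → 51° and 44.884′; 51 + 44.884/60 = 51.748067
  hemisphere S, so the sign is −
  λ: degrees = first 3 digits = 0, minutes = 27.09; 0 + 27.09/60 = 0.451500
  W ⇒ negate
Point 2:
  Latitude: 24 + 36.687/60 = 24.611450
  hemisphere S, so the sign is −
  λ: 48.871′ = 0.814517°; total 179.814517
  hemisphere W, so the sign is −
Point 3:
  φ: 40° + 30/60 + 53/3600 = 40 + 0.500000 + 0.014722 = 40.514722
  hemisphere S, so the sign is −
  Longitude: 0° + 42/60 + 52/3600 = 0 + 0.700000 + 0.014444 = 0.714444
  E → positive
Point 4:
  Lat: split at 2 digits → 88° and 53.0156′; 88 + 53.0156/60 = 88.883593
  N ⇒ keep positive
  Longitude: split at 3 digits → 113° and 54.4227′; 113 + 54.4227/60 = 113.907045
  W → negative
Point 5:
  Latitude: degrees = first 2 digits = 0, minutes = 26.238; 0 + 26.238/60 = 0.437300
  N → positive
  Longitude: degrees = first 3 digits = 64, minutes = 21.03032; 64 + 21.03032/60 = 64.350505
  hemisphere W, so the sign is −

1. -51.74807, -0.45150
2. -24.61145, -179.81452
3. -40.51472, 0.71444
4. 88.88359, -113.90705
5. 0.43730, -64.35051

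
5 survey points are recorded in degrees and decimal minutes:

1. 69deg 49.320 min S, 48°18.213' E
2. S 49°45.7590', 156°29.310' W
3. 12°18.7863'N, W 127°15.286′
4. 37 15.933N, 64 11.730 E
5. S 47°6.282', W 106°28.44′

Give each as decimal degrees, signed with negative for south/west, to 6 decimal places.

Point 1:
  φ: 69 + 49.32/60 = 69.8220000
  S → negative
  λ: 48 + 18.213/60 = 48.3035500
  E → positive
Point 2:
  φ: 49 + 45.759/60 = 49.7626500
  S ⇒ negate
  Lon: 156 + 29.31/60 = 156.4885000
  W ⇒ negate
Point 3:
  Lat: 12 + 18.7863/60 = 12.3131050
  N → positive
  λ: 127 + 15.286/60 = 127.2547667
  W ⇒ negate
Point 4:
  Lat: 37 + 15.933/60 = 37.2655500
  N → positive
  Lon: 11.73′ = 0.195500°; total 64.1955000
  E → positive
Point 5:
  φ: 47 + 6.282/60 = 47.1047000
  hemisphere S, so the sign is −
  Lon: 106 + 28.44/60 = 106.4740000
  W → negative

1. -69.822000, 48.303550
2. -49.762650, -156.488500
3. 12.313105, -127.254767
4. 37.265550, 64.195500
5. -47.104700, -106.474000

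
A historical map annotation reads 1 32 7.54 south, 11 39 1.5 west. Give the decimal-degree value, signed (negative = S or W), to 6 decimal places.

-1.535428, -11.650417

Lat: 1° + 32/60 + 7.54/3600 = 1 + 0.533333 + 0.002094 = 1.5354278
S ⇒ negate
λ: 11° + 39/60 + 1.5/3600 = 11 + 0.650000 + 0.000417 = 11.6504167
hemisphere W, so the sign is −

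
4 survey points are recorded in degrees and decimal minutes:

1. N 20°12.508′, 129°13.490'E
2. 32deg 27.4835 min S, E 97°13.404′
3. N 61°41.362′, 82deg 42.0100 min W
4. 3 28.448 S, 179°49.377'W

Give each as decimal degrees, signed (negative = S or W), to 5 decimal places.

Point 1:
  Lat: 12.508′ = 0.208467°; total 20.208467
  N ⇒ keep positive
  Longitude: 129 + 13.49/60 = 129.224833
  E → positive
Point 2:
  Lat: 27.4835′ = 0.458058°; total 32.458058
  hemisphere S, so the sign is −
  λ: 97 + 13.404/60 = 97.223400
  E ⇒ keep positive
Point 3:
  Latitude: 41.362′ = 0.689367°; total 61.689367
  N ⇒ keep positive
  Lon: 82 + 42.01/60 = 82.700167
  hemisphere W, so the sign is −
Point 4:
  Latitude: 3 + 28.448/60 = 3.474133
  S ⇒ negate
  Longitude: 179 + 49.377/60 = 179.822950
  W ⇒ negate

1. 20.20847, 129.22483
2. -32.45806, 97.22340
3. 61.68937, -82.70017
4. -3.47413, -179.82295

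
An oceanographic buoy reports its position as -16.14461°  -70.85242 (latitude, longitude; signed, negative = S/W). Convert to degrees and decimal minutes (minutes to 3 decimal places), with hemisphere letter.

Latitude is negative → S; |value| = 16.144610
Latitude: minutes = (16.144610 − 16) × 60 = 8.67660
Longitude is negative → W; |value| = 70.852420
λ: minutes = (70.852420 − 70) × 60 = 51.14520

16° 8.677′ S, 70° 51.145′ W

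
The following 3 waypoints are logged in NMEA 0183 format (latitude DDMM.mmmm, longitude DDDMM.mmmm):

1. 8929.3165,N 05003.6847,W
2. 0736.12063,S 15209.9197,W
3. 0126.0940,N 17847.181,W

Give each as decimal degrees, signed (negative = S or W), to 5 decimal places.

1. 89.48861, -50.06141
2. -7.60201, -152.16533
3. 1.43490, -178.78635

Point 1:
  Lat: split at 2 digits → 89° and 29.3165′; 89 + 29.3165/60 = 89.488608
  N ⇒ keep positive
  Longitude: degrees = first 3 digits = 50, minutes = 3.6847; 50 + 3.6847/60 = 50.061412
  hemisphere W, so the sign is −
Point 2:
  Lat: degrees = first 2 digits = 7, minutes = 36.12063; 7 + 36.12063/60 = 7.602011
  S ⇒ negate
  λ: split at 3 digits → 152° and 9.9197′; 152 + 9.9197/60 = 152.165328
  hemisphere W, so the sign is −
Point 3:
  φ: degrees = first 2 digits = 1, minutes = 26.094; 1 + 26.094/60 = 1.434900
  N ⇒ keep positive
  Longitude: degrees = first 3 digits = 178, minutes = 47.181; 178 + 47.181/60 = 178.786350
  hemisphere W, so the sign is −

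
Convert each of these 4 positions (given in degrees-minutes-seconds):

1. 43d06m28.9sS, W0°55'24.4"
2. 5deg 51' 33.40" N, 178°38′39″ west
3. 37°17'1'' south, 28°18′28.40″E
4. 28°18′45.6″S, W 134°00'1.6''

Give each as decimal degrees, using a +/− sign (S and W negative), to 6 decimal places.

1. -43.108028, -0.923444
2. 5.859278, -178.644167
3. -37.283611, 28.307889
4. -28.312667, -134.000444

Point 1:
  φ: 43° + 6/60 + 28.9/3600 = 43 + 0.100000 + 0.008028 = 43.1080278
  S ⇒ negate
  Longitude: 0° + 55/60 + 24.4/3600 = 0 + 0.916667 + 0.006778 = 0.9234444
  W ⇒ negate
Point 2:
  Latitude: 5° + 51/60 + 33.4/3600 = 5 + 0.850000 + 0.009278 = 5.8592778
  N ⇒ keep positive
  Lon: 38′ + 39″ = 38.65000′; 178 + 38.65000/60 = 178.6441667
  W → negative
Point 3:
  φ: 17′ + 1″ = 17.01667′; 37 + 17.01667/60 = 37.2836111
  hemisphere S, so the sign is −
  λ: 18′ + 28.4″ = 18.47333′; 28 + 18.47333/60 = 28.3078889
  E → positive
Point 4:
  φ: 18′ + 45.6″ = 18.76000′; 28 + 18.76000/60 = 28.3126667
  S → negative
  Lon: 134° + 0/60 + 1.6/3600 = 134 + 0.000000 + 0.000444 = 134.0004444
  hemisphere W, so the sign is −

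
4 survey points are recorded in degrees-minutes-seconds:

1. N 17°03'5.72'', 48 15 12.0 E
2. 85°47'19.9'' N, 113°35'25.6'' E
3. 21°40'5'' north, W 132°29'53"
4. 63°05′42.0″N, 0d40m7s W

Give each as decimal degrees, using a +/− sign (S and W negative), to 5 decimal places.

1. 17.05159, 48.25333
2. 85.78886, 113.59044
3. 21.66806, -132.49806
4. 63.09500, -0.66861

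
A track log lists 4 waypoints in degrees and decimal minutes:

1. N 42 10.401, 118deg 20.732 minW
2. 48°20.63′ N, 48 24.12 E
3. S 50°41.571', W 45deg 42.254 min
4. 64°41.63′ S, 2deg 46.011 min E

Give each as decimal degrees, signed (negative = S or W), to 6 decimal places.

1. 42.173350, -118.345533
2. 48.343833, 48.402000
3. -50.692850, -45.704233
4. -64.693833, 2.766850

Point 1:
  Lat: 10.401′ = 0.173350°; total 42.1733500
  N → positive
  Longitude: 20.732′ = 0.345533°; total 118.3455333
  hemisphere W, so the sign is −
Point 2:
  Latitude: 48 + 20.63/60 = 48.3438333
  N ⇒ keep positive
  Lon: 48 + 24.12/60 = 48.4020000
  E → positive
Point 3:
  Latitude: 41.571′ = 0.692850°; total 50.6928500
  hemisphere S, so the sign is −
  λ: 42.254′ = 0.704233°; total 45.7042333
  hemisphere W, so the sign is −
Point 4:
  Lat: 41.63′ = 0.693833°; total 64.6938333
  S → negative
  λ: 46.011′ = 0.766850°; total 2.7668500
  E → positive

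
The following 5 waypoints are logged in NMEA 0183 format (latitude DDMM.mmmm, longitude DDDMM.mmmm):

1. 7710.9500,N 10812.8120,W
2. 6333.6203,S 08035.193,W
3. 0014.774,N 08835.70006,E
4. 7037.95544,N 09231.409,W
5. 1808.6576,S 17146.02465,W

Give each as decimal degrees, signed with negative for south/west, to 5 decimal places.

1. 77.18250, -108.21353
2. -63.56034, -80.58655
3. 0.24623, 88.59500
4. 70.63259, -92.52348
5. -18.14429, -171.76708

Point 1:
  Latitude: degrees = first 2 digits = 77, minutes = 10.95; 77 + 10.95/60 = 77.182500
  N → positive
  Longitude: split at 3 digits → 108° and 12.812′; 108 + 12.812/60 = 108.213533
  W ⇒ negate
Point 2:
  Latitude: degrees = first 2 digits = 63, minutes = 33.6203; 63 + 33.6203/60 = 63.560338
  S ⇒ negate
  Longitude: degrees = first 3 digits = 80, minutes = 35.193; 80 + 35.193/60 = 80.586550
  W → negative
Point 3:
  Latitude: degrees = first 2 digits = 0, minutes = 14.774; 0 + 14.774/60 = 0.246233
  N ⇒ keep positive
  λ: split at 3 digits → 088° and 35.70006′; 88 + 35.70006/60 = 88.595001
  E → positive
Point 4:
  Latitude: split at 2 digits → 70° and 37.95544′; 70 + 37.95544/60 = 70.632591
  N → positive
  Lon: degrees = first 3 digits = 92, minutes = 31.409; 92 + 31.409/60 = 92.523483
  W ⇒ negate
Point 5:
  Latitude: split at 2 digits → 18° and 8.6576′; 18 + 8.6576/60 = 18.144293
  S ⇒ negate
  Lon: degrees = first 3 digits = 171, minutes = 46.02465; 171 + 46.02465/60 = 171.767078
  hemisphere W, so the sign is −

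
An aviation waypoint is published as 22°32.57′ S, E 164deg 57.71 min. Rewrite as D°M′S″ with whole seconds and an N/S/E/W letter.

22°32′34″ S, 164°57′43″ E

Latitude: fractional minutes 0.57000 × 60 = 34.20″
Longitude: 57.71000′ → 57′ and 0.71000 × 60 = 42.60″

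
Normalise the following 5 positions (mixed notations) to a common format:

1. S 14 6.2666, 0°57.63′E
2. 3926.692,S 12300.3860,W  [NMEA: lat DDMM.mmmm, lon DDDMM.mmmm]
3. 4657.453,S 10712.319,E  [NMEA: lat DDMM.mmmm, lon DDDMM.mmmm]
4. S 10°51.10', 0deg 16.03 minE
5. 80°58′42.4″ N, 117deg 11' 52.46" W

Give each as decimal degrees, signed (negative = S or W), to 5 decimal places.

1. -14.10444, 0.96050
2. -39.44487, -123.00643
3. -46.95755, 107.20532
4. -10.85167, 0.26717
5. 80.97844, -117.19791

Point 1:
  Latitude: 14 + 6.2666/60 = 14.104443
  hemisphere S, so the sign is −
  λ: 0 + 57.63/60 = 0.960500
  E → positive
Point 2:
  Lat: split at 2 digits → 39° and 26.692′; 39 + 26.692/60 = 39.444867
  hemisphere S, so the sign is −
  λ: split at 3 digits → 123° and 0.386′; 123 + 0.386/60 = 123.006433
  W → negative
Point 3:
  φ: degrees = first 2 digits = 46, minutes = 57.453; 46 + 57.453/60 = 46.957550
  S ⇒ negate
  λ: split at 3 digits → 107° and 12.319′; 107 + 12.319/60 = 107.205317
  E ⇒ keep positive
Point 4:
  φ: 10 + 51.1/60 = 10.851667
  S ⇒ negate
  λ: 16.03′ = 0.267167°; total 0.267167
  E ⇒ keep positive
Point 5:
  φ: 58′ + 42.4″ = 58.70667′; 80 + 58.70667/60 = 80.978444
  N ⇒ keep positive
  λ: 117° + 11/60 + 52.46/3600 = 117 + 0.183333 + 0.014572 = 117.197906
  W → negative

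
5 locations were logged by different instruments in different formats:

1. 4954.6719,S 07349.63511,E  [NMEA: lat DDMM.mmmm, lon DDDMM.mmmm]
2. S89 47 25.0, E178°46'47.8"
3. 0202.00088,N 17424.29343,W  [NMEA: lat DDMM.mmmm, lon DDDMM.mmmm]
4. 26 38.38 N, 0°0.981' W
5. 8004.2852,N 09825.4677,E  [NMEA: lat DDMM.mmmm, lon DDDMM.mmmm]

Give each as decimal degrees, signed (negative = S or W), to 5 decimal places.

1. -49.91120, 73.82725
2. -89.79028, 178.77994
3. 2.03335, -174.40489
4. 26.63967, -0.01635
5. 80.07142, 98.42446

Point 1:
  Lat: degrees = first 2 digits = 49, minutes = 54.6719; 49 + 54.6719/60 = 49.911198
  S → negative
  Lon: degrees = first 3 digits = 73, minutes = 49.63511; 73 + 49.63511/60 = 73.827252
  E ⇒ keep positive
Point 2:
  Lat: 89 + 47/60 + 25/3600 = 89.790278
  hemisphere S, so the sign is −
  Lon: 178° + 46/60 + 47.8/3600 = 178 + 0.766667 + 0.013278 = 178.779944
  E → positive
Point 3:
  Lat: degrees = first 2 digits = 2, minutes = 2.00088; 2 + 2.00088/60 = 2.033348
  N → positive
  λ: degrees = first 3 digits = 174, minutes = 24.29343; 174 + 24.29343/60 = 174.404891
  hemisphere W, so the sign is −
Point 4:
  Latitude: 26 + 38.38/60 = 26.639667
  N → positive
  λ: 0 + 0.981/60 = 0.016350
  hemisphere W, so the sign is −
Point 5:
  Lat: split at 2 digits → 80° and 4.2852′; 80 + 4.2852/60 = 80.071420
  N → positive
  Lon: split at 3 digits → 098° and 25.4677′; 98 + 25.4677/60 = 98.424462
  E → positive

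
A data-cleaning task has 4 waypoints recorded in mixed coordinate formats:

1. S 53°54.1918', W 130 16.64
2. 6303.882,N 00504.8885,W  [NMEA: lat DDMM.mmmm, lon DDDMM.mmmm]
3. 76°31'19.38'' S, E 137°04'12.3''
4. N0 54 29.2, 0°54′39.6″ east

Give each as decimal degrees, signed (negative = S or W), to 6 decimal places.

Point 1:
  Lat: 53 + 54.1918/60 = 53.9031967
  hemisphere S, so the sign is −
  λ: 16.64′ = 0.277333°; total 130.2773333
  hemisphere W, so the sign is −
Point 2:
  Lat: degrees = first 2 digits = 63, minutes = 3.882; 63 + 3.882/60 = 63.0647000
  N → positive
  λ: degrees = first 3 digits = 5, minutes = 4.8885; 5 + 4.8885/60 = 5.0814750
  W ⇒ negate
Point 3:
  φ: 76° + 31/60 + 19.38/3600 = 76 + 0.516667 + 0.005383 = 76.5220500
  S ⇒ negate
  Lon: 137° + 4/60 + 12.3/3600 = 137 + 0.066667 + 0.003417 = 137.0700833
  E → positive
Point 4:
  Latitude: 0° + 54/60 + 29.2/3600 = 0 + 0.900000 + 0.008111 = 0.9081111
  N ⇒ keep positive
  λ: 0° + 54/60 + 39.6/3600 = 0 + 0.900000 + 0.011000 = 0.9110000
  E ⇒ keep positive

1. -53.903197, -130.277333
2. 63.064700, -5.081475
3. -76.522050, 137.070083
4. 0.908111, 0.911000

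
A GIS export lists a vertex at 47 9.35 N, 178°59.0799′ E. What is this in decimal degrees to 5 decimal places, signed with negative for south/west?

47.15583, 178.98467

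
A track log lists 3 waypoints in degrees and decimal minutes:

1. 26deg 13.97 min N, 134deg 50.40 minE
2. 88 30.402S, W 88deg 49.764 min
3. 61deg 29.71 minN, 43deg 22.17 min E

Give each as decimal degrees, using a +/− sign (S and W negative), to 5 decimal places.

1. 26.23283, 134.84000
2. -88.50670, -88.82940
3. 61.49517, 43.36950

Point 1:
  Lat: 26 + 13.97/60 = 26.232833
  N ⇒ keep positive
  Longitude: 50.4′ = 0.840000°; total 134.840000
  E ⇒ keep positive
Point 2:
  φ: 88 + 30.402/60 = 88.506700
  S → negative
  λ: 49.764′ = 0.829400°; total 88.829400
  hemisphere W, so the sign is −
Point 3:
  Lat: 29.71′ = 0.495167°; total 61.495167
  N ⇒ keep positive
  λ: 43 + 22.17/60 = 43.369500
  E → positive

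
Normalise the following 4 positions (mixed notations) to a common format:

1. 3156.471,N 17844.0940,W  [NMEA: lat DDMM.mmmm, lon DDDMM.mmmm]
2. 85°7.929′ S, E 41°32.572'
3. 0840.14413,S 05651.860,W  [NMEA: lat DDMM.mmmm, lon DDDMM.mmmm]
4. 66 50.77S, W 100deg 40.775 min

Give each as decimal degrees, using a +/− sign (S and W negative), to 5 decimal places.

1. 31.94118, -178.73490
2. -85.13215, 41.54287
3. -8.66907, -56.86433
4. -66.84617, -100.67958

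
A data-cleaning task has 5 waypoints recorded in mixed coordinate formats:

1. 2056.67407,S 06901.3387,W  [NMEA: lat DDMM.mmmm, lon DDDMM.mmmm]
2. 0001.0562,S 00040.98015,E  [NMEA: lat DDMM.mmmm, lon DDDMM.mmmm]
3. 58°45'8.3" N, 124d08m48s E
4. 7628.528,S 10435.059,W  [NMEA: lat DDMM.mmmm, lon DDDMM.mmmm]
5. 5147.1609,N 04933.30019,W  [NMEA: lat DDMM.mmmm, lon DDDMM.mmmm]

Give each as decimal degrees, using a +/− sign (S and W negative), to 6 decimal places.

Point 1:
  φ: split at 2 digits → 20° and 56.67407′; 20 + 56.67407/60 = 20.9445678
  S ⇒ negate
  Lon: split at 3 digits → 069° and 1.3387′; 69 + 1.3387/60 = 69.0223117
  W ⇒ negate
Point 2:
  Lat: degrees = first 2 digits = 0, minutes = 1.0562; 0 + 1.0562/60 = 0.0176033
  S ⇒ negate
  λ: split at 3 digits → 000° and 40.98015′; 0 + 40.98015/60 = 0.6830025
  E → positive
Point 3:
  φ: 58° + 45/60 + 8.3/3600 = 58 + 0.750000 + 0.002306 = 58.7523056
  N → positive
  λ: 124° + 8/60 + 48/3600 = 124 + 0.133333 + 0.013333 = 124.1466667
  E ⇒ keep positive
Point 4:
  Latitude: split at 2 digits → 76° and 28.528′; 76 + 28.528/60 = 76.4754667
  S ⇒ negate
  Longitude: split at 3 digits → 104° and 35.059′; 104 + 35.059/60 = 104.5843167
  hemisphere W, so the sign is −
Point 5:
  φ: degrees = first 2 digits = 51, minutes = 47.1609; 51 + 47.1609/60 = 51.7860150
  N ⇒ keep positive
  Lon: split at 3 digits → 049° and 33.30019′; 49 + 33.30019/60 = 49.5550032
  W → negative

1. -20.944568, -69.022312
2. -0.017603, 0.683003
3. 58.752306, 124.146667
4. -76.475467, -104.584317
5. 51.786015, -49.555003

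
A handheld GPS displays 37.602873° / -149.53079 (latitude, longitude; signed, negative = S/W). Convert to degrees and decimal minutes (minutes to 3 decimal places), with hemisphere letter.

φ: 37° + 0.602873 × 60 = 37° 36.17238′
Longitude is negative → W; |value| = 149.530790
λ: 149° + 0.530790 × 60 = 149° 31.84740′

37° 36.172′ N, 149° 31.847′ W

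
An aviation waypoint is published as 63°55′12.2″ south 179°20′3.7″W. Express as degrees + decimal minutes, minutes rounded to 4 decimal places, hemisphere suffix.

φ: 55 + 12.2/60 = 55.203333′
λ: seconds/60 = 0.06167; minutes = 20 + 0.06167 = 20.061667

63° 55.2033′ S, 179° 20.0617′ W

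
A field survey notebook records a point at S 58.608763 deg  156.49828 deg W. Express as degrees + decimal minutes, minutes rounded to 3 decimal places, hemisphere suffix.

Latitude: fractional part 0.608763 → 36.52578 minutes
Longitude: 156° + 0.498280 × 60 = 156° 29.89680′

58° 36.526′ S, 156° 29.897′ W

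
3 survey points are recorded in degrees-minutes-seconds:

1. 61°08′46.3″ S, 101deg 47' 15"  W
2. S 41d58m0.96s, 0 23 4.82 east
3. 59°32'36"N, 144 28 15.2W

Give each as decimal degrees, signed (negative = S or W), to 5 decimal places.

Point 1:
  Lat: 61 + 8/60 + 46.3/3600 = 61.146194
  S → negative
  λ: 101 + 47/60 + 15/3600 = 101.787500
  hemisphere W, so the sign is −
Point 2:
  Latitude: 41° + 58/60 + 0.96/3600 = 41 + 0.966667 + 0.000267 = 41.966933
  S → negative
  λ: 23′ + 4.82″ = 23.08033′; 0 + 23.08033/60 = 0.384672
  E → positive
Point 3:
  Lat: 32′ + 36″ = 32.60000′; 59 + 32.60000/60 = 59.543333
  N ⇒ keep positive
  Lon: 144 + 28/60 + 15.2/3600 = 144.470889
  hemisphere W, so the sign is −

1. -61.14619, -101.78750
2. -41.96693, 0.38467
3. 59.54333, -144.47089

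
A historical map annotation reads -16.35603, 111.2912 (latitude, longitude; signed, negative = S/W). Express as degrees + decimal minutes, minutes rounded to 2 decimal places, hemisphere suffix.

Latitude is negative → S; |value| = 16.356030
φ: minutes = (16.356030 − 16) × 60 = 21.3618
λ: 111° + 0.291200 × 60 = 111° 17.4720′

16° 21.36′ S, 111° 17.47′ E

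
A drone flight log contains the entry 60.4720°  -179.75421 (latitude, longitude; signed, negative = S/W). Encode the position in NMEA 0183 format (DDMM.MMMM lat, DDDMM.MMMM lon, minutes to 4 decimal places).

6028.3200,N / 17945.2526,W

Lat: minutes = (60.472000 − 60) × 60 = 28.320000
Longitude is negative → W; |value| = 179.754210
Lon: 179° + 0.754210 × 60 = 179° 45.252600′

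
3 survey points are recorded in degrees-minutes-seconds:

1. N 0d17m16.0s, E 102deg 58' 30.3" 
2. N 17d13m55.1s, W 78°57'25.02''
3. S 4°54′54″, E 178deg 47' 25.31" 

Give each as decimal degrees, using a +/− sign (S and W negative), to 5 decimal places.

1. 0.28778, 102.97508
2. 17.23197, -78.95695
3. -4.91500, 178.79036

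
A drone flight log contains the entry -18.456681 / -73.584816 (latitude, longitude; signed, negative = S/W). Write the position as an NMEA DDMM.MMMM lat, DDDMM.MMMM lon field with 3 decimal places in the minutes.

1827.401,S / 07335.089,W

Latitude is negative → S; |value| = 18.456681
φ: minutes = (18.456681 − 18) × 60 = 27.40086
Longitude is negative → W; |value| = 73.584816
Lon: minutes = (73.584816 − 73) × 60 = 35.08896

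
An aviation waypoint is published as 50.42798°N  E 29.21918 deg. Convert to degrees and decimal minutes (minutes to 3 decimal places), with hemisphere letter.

50° 25.679′ N, 29° 13.151′ E

φ: fractional part 0.427980 → 25.67880 minutes
Lon: 29° + 0.219180 × 60 = 29° 13.15080′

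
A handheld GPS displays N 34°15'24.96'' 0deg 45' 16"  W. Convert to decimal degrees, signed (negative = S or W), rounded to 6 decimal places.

34.256933, -0.754444

Lat: 34° + 15/60 + 24.96/3600 = 34 + 0.250000 + 0.006933 = 34.2569333
N → positive
λ: 0° + 45/60 + 16/3600 = 0 + 0.750000 + 0.004444 = 0.7544444
W → negative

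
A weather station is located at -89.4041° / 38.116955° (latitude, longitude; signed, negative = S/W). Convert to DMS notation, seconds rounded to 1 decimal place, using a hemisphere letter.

89°24′14.8″ S, 38°07′1.0″ E

Latitude is negative → S; |value| = 89.404100
φ: whole degrees 89; 24.24600′ → 24′ and 14.760″
Lon: 0.116955° → 7.01730′; 0.01730 × 60 = 1.038″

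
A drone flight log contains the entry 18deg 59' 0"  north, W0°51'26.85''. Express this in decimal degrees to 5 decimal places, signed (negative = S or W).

18.98333, -0.85746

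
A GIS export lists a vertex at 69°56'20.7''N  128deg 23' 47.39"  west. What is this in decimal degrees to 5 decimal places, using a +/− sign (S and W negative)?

69.93908, -128.39650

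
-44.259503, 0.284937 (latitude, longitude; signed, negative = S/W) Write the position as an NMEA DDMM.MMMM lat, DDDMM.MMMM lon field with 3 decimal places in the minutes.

Latitude is negative → S; |value| = 44.259503
Latitude: fractional part 0.259503 → 15.57018 minutes
Longitude: fractional part 0.284937 → 17.09622 minutes

4415.570,S / 00017.096,E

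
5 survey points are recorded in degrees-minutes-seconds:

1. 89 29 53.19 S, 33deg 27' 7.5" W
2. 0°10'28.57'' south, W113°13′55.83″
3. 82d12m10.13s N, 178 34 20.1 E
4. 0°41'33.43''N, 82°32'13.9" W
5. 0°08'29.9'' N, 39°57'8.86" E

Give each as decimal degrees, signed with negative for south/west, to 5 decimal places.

1. -89.49811, -33.45208
2. -0.17460, -113.23218
3. 82.20281, 178.57225
4. 0.69262, -82.53719
5. 0.14164, 39.95246

Point 1:
  φ: 29′ + 53.19″ = 29.88650′; 89 + 29.88650/60 = 89.498108
  S ⇒ negate
  λ: 33 + 27/60 + 7.5/3600 = 33.452083
  W → negative
Point 2:
  Lat: 0° + 10/60 + 28.57/3600 = 0 + 0.166667 + 0.007936 = 0.174603
  S → negative
  Lon: 113 + 13/60 + 55.83/3600 = 113.232175
  W → negative
Point 3:
  Lat: 12′ + 10.13″ = 12.16883′; 82 + 12.16883/60 = 82.202814
  N → positive
  Lon: 34′ + 20.1″ = 34.33500′; 178 + 34.33500/60 = 178.572250
  E → positive
Point 4:
  Latitude: 0° + 41/60 + 33.43/3600 = 0 + 0.683333 + 0.009286 = 0.692619
  N ⇒ keep positive
  Longitude: 82° + 32/60 + 13.9/3600 = 82 + 0.533333 + 0.003861 = 82.537194
  W → negative
Point 5:
  φ: 0° + 8/60 + 29.9/3600 = 0 + 0.133333 + 0.008306 = 0.141639
  N → positive
  Longitude: 57′ + 8.86″ = 57.14767′; 39 + 57.14767/60 = 39.952461
  E → positive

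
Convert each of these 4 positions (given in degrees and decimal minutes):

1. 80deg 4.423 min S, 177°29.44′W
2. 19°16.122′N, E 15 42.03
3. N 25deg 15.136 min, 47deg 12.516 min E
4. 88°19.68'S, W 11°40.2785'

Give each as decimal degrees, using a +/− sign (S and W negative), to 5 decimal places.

Point 1:
  φ: 4.423′ = 0.073717°; total 80.073717
  S ⇒ negate
  λ: 177 + 29.44/60 = 177.490667
  hemisphere W, so the sign is −
Point 2:
  Latitude: 16.122′ = 0.268700°; total 19.268700
  N → positive
  Lon: 15 + 42.03/60 = 15.700500
  E → positive
Point 3:
  φ: 25 + 15.136/60 = 25.252267
  N ⇒ keep positive
  Longitude: 12.516′ = 0.208600°; total 47.208600
  E → positive
Point 4:
  Lat: 19.68′ = 0.328000°; total 88.328000
  S ⇒ negate
  λ: 40.2785′ = 0.671308°; total 11.671308
  W → negative

1. -80.07372, -177.49067
2. 19.26870, 15.70050
3. 25.25227, 47.20860
4. -88.32800, -11.67131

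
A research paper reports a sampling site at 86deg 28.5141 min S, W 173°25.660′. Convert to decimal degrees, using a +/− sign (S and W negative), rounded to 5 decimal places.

Lat: 28.5141′ = 0.475235°; total 86.475235
hemisphere S, so the sign is −
Lon: 173 + 25.66/60 = 173.427667
W → negative

-86.47524, -173.42767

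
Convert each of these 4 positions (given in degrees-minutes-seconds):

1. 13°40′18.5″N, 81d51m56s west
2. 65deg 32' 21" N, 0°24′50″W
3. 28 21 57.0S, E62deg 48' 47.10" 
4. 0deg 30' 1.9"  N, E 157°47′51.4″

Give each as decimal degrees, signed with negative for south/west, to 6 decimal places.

1. 13.671806, -81.865556
2. 65.539167, -0.413889
3. -28.365833, 62.813083
4. 0.500528, 157.797611

Point 1:
  φ: 13° + 40/60 + 18.5/3600 = 13 + 0.666667 + 0.005139 = 13.6718056
  N ⇒ keep positive
  λ: 81° + 51/60 + 56/3600 = 81 + 0.850000 + 0.015556 = 81.8655556
  W → negative
Point 2:
  Lat: 65° + 32/60 + 21/3600 = 65 + 0.533333 + 0.005833 = 65.5391667
  N → positive
  Lon: 24′ + 50″ = 24.83333′; 0 + 24.83333/60 = 0.4138889
  hemisphere W, so the sign is −
Point 3:
  φ: 21′ + 57″ = 21.95000′; 28 + 21.95000/60 = 28.3658333
  hemisphere S, so the sign is −
  Lon: 48′ + 47.1″ = 48.78500′; 62 + 48.78500/60 = 62.8130833
  E → positive
Point 4:
  Lat: 0 + 30/60 + 1.9/3600 = 0.5005278
  N ⇒ keep positive
  λ: 47′ + 51.4″ = 47.85667′; 157 + 47.85667/60 = 157.7976111
  E → positive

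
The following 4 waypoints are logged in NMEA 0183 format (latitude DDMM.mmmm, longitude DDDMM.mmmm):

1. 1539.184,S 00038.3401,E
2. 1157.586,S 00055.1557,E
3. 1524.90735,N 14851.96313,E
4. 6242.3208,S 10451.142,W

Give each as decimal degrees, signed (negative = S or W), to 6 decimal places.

1. -15.653067, 0.639002
2. -11.959767, 0.919262
3. 15.415123, 148.866052
4. -62.705347, -104.852367

Point 1:
  φ: degrees = first 2 digits = 15, minutes = 39.184; 15 + 39.184/60 = 15.6530667
  S ⇒ negate
  Lon: degrees = first 3 digits = 0, minutes = 38.3401; 0 + 38.3401/60 = 0.6390017
  E ⇒ keep positive
Point 2:
  Latitude: degrees = first 2 digits = 11, minutes = 57.586; 11 + 57.586/60 = 11.9597667
  S ⇒ negate
  Lon: degrees = first 3 digits = 0, minutes = 55.1557; 0 + 55.1557/60 = 0.9192617
  E ⇒ keep positive
Point 3:
  Latitude: degrees = first 2 digits = 15, minutes = 24.90735; 15 + 24.90735/60 = 15.4151225
  N → positive
  Longitude: split at 3 digits → 148° and 51.96313′; 148 + 51.96313/60 = 148.8660522
  E → positive
Point 4:
  φ: degrees = first 2 digits = 62, minutes = 42.3208; 62 + 42.3208/60 = 62.7053467
  S → negative
  Longitude: degrees = first 3 digits = 104, minutes = 51.142; 104 + 51.142/60 = 104.8523667
  W ⇒ negate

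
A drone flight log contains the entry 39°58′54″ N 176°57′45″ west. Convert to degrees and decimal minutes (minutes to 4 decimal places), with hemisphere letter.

Latitude: 58 + 54/60 = 58.900000′
λ: seconds/60 = 0.75000; minutes = 57 + 0.75000 = 57.750000

39° 58.9000′ N, 176° 57.7500′ W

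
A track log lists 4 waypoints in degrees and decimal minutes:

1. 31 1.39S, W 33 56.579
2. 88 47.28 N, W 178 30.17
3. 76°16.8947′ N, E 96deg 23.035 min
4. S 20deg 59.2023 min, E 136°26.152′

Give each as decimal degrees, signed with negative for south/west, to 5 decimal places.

Point 1:
  Latitude: 1.39′ = 0.023167°; total 31.023167
  S ⇒ negate
  λ: 56.579′ = 0.942983°; total 33.942983
  W → negative
Point 2:
  φ: 47.28′ = 0.788000°; total 88.788000
  N ⇒ keep positive
  λ: 178 + 30.17/60 = 178.502833
  W ⇒ negate
Point 3:
  φ: 76 + 16.8947/60 = 76.281578
  N ⇒ keep positive
  Longitude: 96 + 23.035/60 = 96.383917
  E → positive
Point 4:
  φ: 20 + 59.2023/60 = 20.986705
  S → negative
  λ: 136 + 26.152/60 = 136.435867
  E → positive

1. -31.02317, -33.94298
2. 88.78800, -178.50283
3. 76.28158, 96.38392
4. -20.98671, 136.43587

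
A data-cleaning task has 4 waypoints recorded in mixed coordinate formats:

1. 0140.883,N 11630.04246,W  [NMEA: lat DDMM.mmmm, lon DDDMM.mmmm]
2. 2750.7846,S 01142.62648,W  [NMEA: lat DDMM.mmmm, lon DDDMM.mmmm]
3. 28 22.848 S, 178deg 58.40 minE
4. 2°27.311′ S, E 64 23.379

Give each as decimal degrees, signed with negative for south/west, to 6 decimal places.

1. 1.681383, -116.500708
2. -27.846410, -11.710441
3. -28.380800, 178.973333
4. -2.455183, 64.389650

Point 1:
  φ: split at 2 digits → 01° and 40.883′; 1 + 40.883/60 = 1.6813833
  N ⇒ keep positive
  λ: split at 3 digits → 116° and 30.04246′; 116 + 30.04246/60 = 116.5007077
  hemisphere W, so the sign is −
Point 2:
  Latitude: degrees = first 2 digits = 27, minutes = 50.7846; 27 + 50.7846/60 = 27.8464100
  S ⇒ negate
  λ: split at 3 digits → 011° and 42.62648′; 11 + 42.62648/60 = 11.7104413
  hemisphere W, so the sign is −
Point 3:
  φ: 22.848′ = 0.380800°; total 28.3808000
  S → negative
  λ: 178 + 58.4/60 = 178.9733333
  E ⇒ keep positive
Point 4:
  Lat: 27.311′ = 0.455183°; total 2.4551833
  S → negative
  Longitude: 23.379′ = 0.389650°; total 64.3896500
  E → positive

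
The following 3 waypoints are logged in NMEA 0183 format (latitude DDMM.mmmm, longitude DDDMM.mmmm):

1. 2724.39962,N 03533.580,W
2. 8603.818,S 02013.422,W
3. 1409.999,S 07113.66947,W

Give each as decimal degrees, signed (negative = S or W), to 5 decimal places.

1. 27.40666, -35.55967
2. -86.06363, -20.22370
3. -14.16665, -71.22782

Point 1:
  φ: degrees = first 2 digits = 27, minutes = 24.39962; 27 + 24.39962/60 = 27.406660
  N ⇒ keep positive
  Longitude: degrees = first 3 digits = 35, minutes = 33.58; 35 + 33.58/60 = 35.559667
  W → negative
Point 2:
  Latitude: degrees = first 2 digits = 86, minutes = 3.818; 86 + 3.818/60 = 86.063633
  hemisphere S, so the sign is −
  Longitude: split at 3 digits → 020° and 13.422′; 20 + 13.422/60 = 20.223700
  W → negative
Point 3:
  Latitude: degrees = first 2 digits = 14, minutes = 9.999; 14 + 9.999/60 = 14.166650
  hemisphere S, so the sign is −
  λ: split at 3 digits → 071° and 13.66947′; 71 + 13.66947/60 = 71.227825
  W → negative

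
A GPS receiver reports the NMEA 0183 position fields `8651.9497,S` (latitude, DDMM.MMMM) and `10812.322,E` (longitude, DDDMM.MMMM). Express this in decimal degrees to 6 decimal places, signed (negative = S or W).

Latitude: degrees = first 2 digits = 86, minutes = 51.9497; 86 + 51.9497/60 = 86.8658283
hemisphere S, so the sign is −
λ: split at 3 digits → 108° and 12.322′; 108 + 12.322/60 = 108.2053667
E → positive

-86.865828, 108.205367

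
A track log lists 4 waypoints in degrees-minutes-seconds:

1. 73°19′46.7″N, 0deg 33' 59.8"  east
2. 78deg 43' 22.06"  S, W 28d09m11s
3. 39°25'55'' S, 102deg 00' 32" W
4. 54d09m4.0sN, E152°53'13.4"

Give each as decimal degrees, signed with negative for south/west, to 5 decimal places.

Point 1:
  Latitude: 73 + 19/60 + 46.7/3600 = 73.329639
  N ⇒ keep positive
  Longitude: 0° + 33/60 + 59.8/3600 = 0 + 0.550000 + 0.016611 = 0.566611
  E ⇒ keep positive
Point 2:
  Lat: 78 + 43/60 + 22.06/3600 = 78.722794
  S ⇒ negate
  Lon: 28 + 9/60 + 11/3600 = 28.153056
  W → negative
Point 3:
  φ: 25′ + 55″ = 25.91667′; 39 + 25.91667/60 = 39.431944
  S → negative
  λ: 102 + 0/60 + 32/3600 = 102.008889
  W → negative
Point 4:
  φ: 9′ + 4″ = 9.06667′; 54 + 9.06667/60 = 54.151111
  N → positive
  Longitude: 152° + 53/60 + 13.4/3600 = 152 + 0.883333 + 0.003722 = 152.887056
  E → positive

1. 73.32964, 0.56661
2. -78.72279, -28.15306
3. -39.43194, -102.00889
4. 54.15111, 152.88706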